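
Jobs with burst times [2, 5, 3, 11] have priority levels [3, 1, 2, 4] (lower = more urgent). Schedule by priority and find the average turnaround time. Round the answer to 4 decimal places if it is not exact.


Sort by priority (ascending = highest first):
Order: [(1, 5), (2, 3), (3, 2), (4, 11)]
Completion times:
  Priority 1, burst=5, C=5
  Priority 2, burst=3, C=8
  Priority 3, burst=2, C=10
  Priority 4, burst=11, C=21
Average turnaround = 44/4 = 11.0

11.0


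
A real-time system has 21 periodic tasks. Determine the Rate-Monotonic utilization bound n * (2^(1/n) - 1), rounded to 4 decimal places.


Compute 2^(1/21) = 1.0335577830
Subtract 1: 1.0335577830 - 1 = 0.0335577830
Multiply by n: 21 * 0.0335577830 = 0.7047134430
Round to 4 dp: 0.7047

0.7047


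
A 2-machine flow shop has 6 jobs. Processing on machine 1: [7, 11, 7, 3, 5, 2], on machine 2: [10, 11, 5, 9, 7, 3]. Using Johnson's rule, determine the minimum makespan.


Apply Johnson's rule:
  Group 1 (a <= b): [(6, 2, 3), (4, 3, 9), (5, 5, 7), (1, 7, 10), (2, 11, 11)]
  Group 2 (a > b): [(3, 7, 5)]
Optimal job order: [6, 4, 5, 1, 2, 3]
Schedule:
  Job 6: M1 done at 2, M2 done at 5
  Job 4: M1 done at 5, M2 done at 14
  Job 5: M1 done at 10, M2 done at 21
  Job 1: M1 done at 17, M2 done at 31
  Job 2: M1 done at 28, M2 done at 42
  Job 3: M1 done at 35, M2 done at 47
Makespan = 47

47


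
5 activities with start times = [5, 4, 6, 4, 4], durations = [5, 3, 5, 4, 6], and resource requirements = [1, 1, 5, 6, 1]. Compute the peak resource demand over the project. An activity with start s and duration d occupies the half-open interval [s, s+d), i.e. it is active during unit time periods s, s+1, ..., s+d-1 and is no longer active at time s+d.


Each activity i is active on [start_i, start_i + duration_i).
Compute total resource usage per time slot:
  t=0: active resources = [], total = 0
  t=1: active resources = [], total = 0
  t=2: active resources = [], total = 0
  t=3: active resources = [], total = 0
  t=4: active resources = [1, 6, 1], total = 8
  t=5: active resources = [1, 1, 6, 1], total = 9
  t=6: active resources = [1, 1, 5, 6, 1], total = 14
  t=7: active resources = [1, 5, 6, 1], total = 13
  t=8: active resources = [1, 5, 1], total = 7
  t=9: active resources = [1, 5, 1], total = 7
  t=10: active resources = [5], total = 5
Peak resource demand = 14

14


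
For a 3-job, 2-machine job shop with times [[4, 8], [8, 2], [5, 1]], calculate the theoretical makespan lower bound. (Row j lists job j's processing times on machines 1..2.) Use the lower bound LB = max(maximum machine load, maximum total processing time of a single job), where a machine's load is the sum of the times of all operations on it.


Machine loads:
  Machine 1: 4 + 8 + 5 = 17
  Machine 2: 8 + 2 + 1 = 11
Max machine load = 17
Job totals:
  Job 1: 12
  Job 2: 10
  Job 3: 6
Max job total = 12
Lower bound = max(17, 12) = 17

17


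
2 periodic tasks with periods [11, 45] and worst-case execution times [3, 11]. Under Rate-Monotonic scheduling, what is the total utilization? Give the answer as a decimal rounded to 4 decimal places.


Compute individual utilizations (exact fractions):
  Task 1: C/T = 3/11 (approx. 0.2727)
  Task 2: C/T = 11/45 (approx. 0.2444)
Total utilization U = 3/11 + 11/45 = 256/495
Rounded to 4 decimal places: U = 0.5172
RM (Liu & Layland) bound for 2 tasks = 0.828427; compare with U = 256/495 (approx. 0.517172)
U <= bound, so schedulable by RM sufficient condition.

0.5172


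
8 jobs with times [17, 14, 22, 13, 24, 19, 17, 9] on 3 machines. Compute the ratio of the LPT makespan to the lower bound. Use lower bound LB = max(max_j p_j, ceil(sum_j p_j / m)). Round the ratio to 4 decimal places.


LPT order: [24, 22, 19, 17, 17, 14, 13, 9]
Machine loads after assignment: [47, 39, 49]
LPT makespan = 49
Lower bound = max(max_job, ceil(total/3)) = max(24, 45) = 45
Ratio = 49 / 45 = 1.0889

1.0889


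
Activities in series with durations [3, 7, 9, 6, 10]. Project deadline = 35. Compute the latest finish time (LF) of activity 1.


LF(activity 1) = deadline - sum of successor durations
Successors: activities 2 through 5 with durations [7, 9, 6, 10]
Sum of successor durations = 32
LF = 35 - 32 = 3

3


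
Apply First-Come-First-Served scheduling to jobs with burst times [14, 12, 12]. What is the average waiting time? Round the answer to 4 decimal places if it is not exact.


FCFS order (as given): [14, 12, 12]
Waiting times:
  Job 1: wait = 0
  Job 2: wait = 14
  Job 3: wait = 26
Sum of waiting times = 40
Average waiting time = 40/3 = 13.3333

13.3333


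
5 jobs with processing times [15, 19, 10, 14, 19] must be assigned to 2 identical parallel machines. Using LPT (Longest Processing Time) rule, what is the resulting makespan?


Sort jobs in decreasing order (LPT): [19, 19, 15, 14, 10]
Assign each job to the least loaded machine:
  Machine 1: jobs [19, 15], load = 34
  Machine 2: jobs [19, 14, 10], load = 43
Makespan = max load = 43

43


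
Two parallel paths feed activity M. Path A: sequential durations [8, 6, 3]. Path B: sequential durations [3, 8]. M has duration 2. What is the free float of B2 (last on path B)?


ES(B2) = sum of predecessors on chain B = 3
EF(B2) = ES + duration = 3 + 8 = 11
Successor of B2 is M. ES(M) = max(sum(A), sum(B)) = max(17, 11) = 17
Free float = ES(successor) - EF(current) = 17 - 11 = 6

6


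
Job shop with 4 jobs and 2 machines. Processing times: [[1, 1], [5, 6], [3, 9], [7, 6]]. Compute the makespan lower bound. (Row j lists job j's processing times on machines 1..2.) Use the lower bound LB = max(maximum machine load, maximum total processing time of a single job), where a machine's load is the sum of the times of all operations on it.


Machine loads:
  Machine 1: 1 + 5 + 3 + 7 = 16
  Machine 2: 1 + 6 + 9 + 6 = 22
Max machine load = 22
Job totals:
  Job 1: 2
  Job 2: 11
  Job 3: 12
  Job 4: 13
Max job total = 13
Lower bound = max(22, 13) = 22

22


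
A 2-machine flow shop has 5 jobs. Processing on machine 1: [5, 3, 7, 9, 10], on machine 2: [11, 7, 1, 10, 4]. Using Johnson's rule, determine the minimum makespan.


Apply Johnson's rule:
  Group 1 (a <= b): [(2, 3, 7), (1, 5, 11), (4, 9, 10)]
  Group 2 (a > b): [(5, 10, 4), (3, 7, 1)]
Optimal job order: [2, 1, 4, 5, 3]
Schedule:
  Job 2: M1 done at 3, M2 done at 10
  Job 1: M1 done at 8, M2 done at 21
  Job 4: M1 done at 17, M2 done at 31
  Job 5: M1 done at 27, M2 done at 35
  Job 3: M1 done at 34, M2 done at 36
Makespan = 36

36


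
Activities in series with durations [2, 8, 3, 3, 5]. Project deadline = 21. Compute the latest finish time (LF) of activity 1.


LF(activity 1) = deadline - sum of successor durations
Successors: activities 2 through 5 with durations [8, 3, 3, 5]
Sum of successor durations = 19
LF = 21 - 19 = 2

2


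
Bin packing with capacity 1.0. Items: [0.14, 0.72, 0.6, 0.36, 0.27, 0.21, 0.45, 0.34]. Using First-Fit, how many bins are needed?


Place items sequentially using First-Fit:
  Item 0.14 -> new Bin 1
  Item 0.72 -> Bin 1 (now 0.86)
  Item 0.6 -> new Bin 2
  Item 0.36 -> Bin 2 (now 0.96)
  Item 0.27 -> new Bin 3
  Item 0.21 -> Bin 3 (now 0.48)
  Item 0.45 -> Bin 3 (now 0.93)
  Item 0.34 -> new Bin 4
Total bins used = 4

4


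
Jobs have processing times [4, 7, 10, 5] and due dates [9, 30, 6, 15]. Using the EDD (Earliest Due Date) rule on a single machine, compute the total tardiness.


Sort by due date (EDD order): [(10, 6), (4, 9), (5, 15), (7, 30)]
Compute completion times and tardiness:
  Job 1: p=10, d=6, C=10, tardiness=max(0,10-6)=4
  Job 2: p=4, d=9, C=14, tardiness=max(0,14-9)=5
  Job 3: p=5, d=15, C=19, tardiness=max(0,19-15)=4
  Job 4: p=7, d=30, C=26, tardiness=max(0,26-30)=0
Total tardiness = 13

13


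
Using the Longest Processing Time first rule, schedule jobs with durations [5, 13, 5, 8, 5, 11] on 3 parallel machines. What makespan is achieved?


Sort jobs in decreasing order (LPT): [13, 11, 8, 5, 5, 5]
Assign each job to the least loaded machine:
  Machine 1: jobs [13, 5], load = 18
  Machine 2: jobs [11, 5], load = 16
  Machine 3: jobs [8, 5], load = 13
Makespan = max load = 18

18


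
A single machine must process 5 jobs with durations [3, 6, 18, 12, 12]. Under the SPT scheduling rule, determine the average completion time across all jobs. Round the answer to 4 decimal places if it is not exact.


Sort jobs by processing time (SPT order): [3, 6, 12, 12, 18]
Compute completion times sequentially:
  Job 1: processing = 3, completes at 3
  Job 2: processing = 6, completes at 9
  Job 3: processing = 12, completes at 21
  Job 4: processing = 12, completes at 33
  Job 5: processing = 18, completes at 51
Sum of completion times = 117
Average completion time = 117/5 = 23.4

23.4


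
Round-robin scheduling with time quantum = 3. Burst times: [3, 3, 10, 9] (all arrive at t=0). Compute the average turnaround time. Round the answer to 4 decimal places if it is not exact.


Time quantum = 3
Execution trace:
  J1 runs 3 units, time = 3
  J2 runs 3 units, time = 6
  J3 runs 3 units, time = 9
  J4 runs 3 units, time = 12
  J3 runs 3 units, time = 15
  J4 runs 3 units, time = 18
  J3 runs 3 units, time = 21
  J4 runs 3 units, time = 24
  J3 runs 1 units, time = 25
Finish times: [3, 6, 25, 24]
Average turnaround = 58/4 = 14.5

14.5


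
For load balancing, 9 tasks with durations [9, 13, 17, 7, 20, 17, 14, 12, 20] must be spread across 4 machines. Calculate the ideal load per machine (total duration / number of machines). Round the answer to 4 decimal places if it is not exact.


Total processing time = 9 + 13 + 17 + 7 + 20 + 17 + 14 + 12 + 20 = 129
Number of machines = 4
Ideal balanced load = 129 / 4 = 32.25

32.25


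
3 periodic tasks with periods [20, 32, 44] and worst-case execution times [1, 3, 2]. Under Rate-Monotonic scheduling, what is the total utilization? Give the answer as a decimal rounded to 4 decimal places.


Compute individual utilizations (exact fractions):
  Task 1: C/T = 1/20 (approx. 0.05)
  Task 2: C/T = 3/32 (approx. 0.0938)
  Task 3: C/T = 2/44 = 1/22 (approx. 0.0455)
Total utilization U = 1/20 + 3/32 + 1/22 = 333/1760
Rounded to 4 decimal places: U = 0.1892
RM (Liu & Layland) bound for 3 tasks = 0.779763; compare with U = 333/1760 (approx. 0.189205)
U <= bound, so schedulable by RM sufficient condition.

0.1892


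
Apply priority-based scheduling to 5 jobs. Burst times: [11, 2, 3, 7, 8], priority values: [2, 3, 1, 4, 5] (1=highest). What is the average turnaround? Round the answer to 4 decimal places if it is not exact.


Sort by priority (ascending = highest first):
Order: [(1, 3), (2, 11), (3, 2), (4, 7), (5, 8)]
Completion times:
  Priority 1, burst=3, C=3
  Priority 2, burst=11, C=14
  Priority 3, burst=2, C=16
  Priority 4, burst=7, C=23
  Priority 5, burst=8, C=31
Average turnaround = 87/5 = 17.4

17.4


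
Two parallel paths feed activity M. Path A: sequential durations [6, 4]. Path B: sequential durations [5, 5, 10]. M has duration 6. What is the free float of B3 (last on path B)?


ES(B3) = sum of predecessors on chain B = 10
EF(B3) = ES + duration = 10 + 10 = 20
Successor of B3 is M. ES(M) = max(sum(A), sum(B)) = max(10, 20) = 20
Free float = ES(successor) - EF(current) = 20 - 20 = 0

0


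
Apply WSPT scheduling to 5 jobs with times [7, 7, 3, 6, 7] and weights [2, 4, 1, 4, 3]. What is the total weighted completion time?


Compute p/w ratios and sort ascending (WSPT): [(6, 4), (7, 4), (7, 3), (3, 1), (7, 2)]
Compute weighted completion times:
  Job (p=6,w=4): C=6, w*C=4*6=24
  Job (p=7,w=4): C=13, w*C=4*13=52
  Job (p=7,w=3): C=20, w*C=3*20=60
  Job (p=3,w=1): C=23, w*C=1*23=23
  Job (p=7,w=2): C=30, w*C=2*30=60
Total weighted completion time = 219

219


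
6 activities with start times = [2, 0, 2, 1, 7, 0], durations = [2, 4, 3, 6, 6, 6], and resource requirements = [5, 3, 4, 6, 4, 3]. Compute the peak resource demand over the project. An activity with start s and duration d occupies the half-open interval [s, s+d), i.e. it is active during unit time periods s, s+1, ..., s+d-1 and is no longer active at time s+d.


Each activity i is active on [start_i, start_i + duration_i).
Compute total resource usage per time slot:
  t=0: active resources = [3, 3], total = 6
  t=1: active resources = [3, 6, 3], total = 12
  t=2: active resources = [5, 3, 4, 6, 3], total = 21
  t=3: active resources = [5, 3, 4, 6, 3], total = 21
  t=4: active resources = [4, 6, 3], total = 13
  t=5: active resources = [6, 3], total = 9
  t=6: active resources = [6], total = 6
  t=7: active resources = [4], total = 4
  t=8: active resources = [4], total = 4
  t=9: active resources = [4], total = 4
  t=10: active resources = [4], total = 4
  t=11: active resources = [4], total = 4
  t=12: active resources = [4], total = 4
Peak resource demand = 21

21


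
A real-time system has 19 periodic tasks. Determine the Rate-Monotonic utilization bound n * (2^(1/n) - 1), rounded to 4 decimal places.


Compute 2^(1/19) = 1.0371550444
Subtract 1: 1.0371550444 - 1 = 0.0371550444
Multiply by n: 19 * 0.0371550444 = 0.7059458436
Round to 4 dp: 0.7059

0.7059


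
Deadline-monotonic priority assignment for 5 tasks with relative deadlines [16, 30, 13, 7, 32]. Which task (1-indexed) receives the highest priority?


Sort tasks by relative deadline (ascending):
  Task 4: deadline = 7
  Task 3: deadline = 13
  Task 1: deadline = 16
  Task 2: deadline = 30
  Task 5: deadline = 32
Priority order (highest first): [4, 3, 1, 2, 5]
Highest priority task = 4

4


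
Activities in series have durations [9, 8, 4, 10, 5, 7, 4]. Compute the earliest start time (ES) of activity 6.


Activity 6 starts after activities 1 through 5 complete.
Predecessor durations: [9, 8, 4, 10, 5]
ES = 9 + 8 + 4 + 10 + 5 = 36

36


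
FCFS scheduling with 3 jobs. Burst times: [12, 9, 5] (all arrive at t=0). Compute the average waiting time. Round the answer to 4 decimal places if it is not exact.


FCFS order (as given): [12, 9, 5]
Waiting times:
  Job 1: wait = 0
  Job 2: wait = 12
  Job 3: wait = 21
Sum of waiting times = 33
Average waiting time = 33/3 = 11.0

11.0


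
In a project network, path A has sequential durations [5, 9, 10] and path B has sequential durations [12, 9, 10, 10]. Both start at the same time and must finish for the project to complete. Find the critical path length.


Path A total = 5 + 9 + 10 = 24
Path B total = 12 + 9 + 10 + 10 = 41
Critical path = longest path = max(24, 41) = 41

41


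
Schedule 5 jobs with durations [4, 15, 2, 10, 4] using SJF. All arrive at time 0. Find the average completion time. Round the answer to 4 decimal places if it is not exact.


SJF order (ascending): [2, 4, 4, 10, 15]
Completion times:
  Job 1: burst=2, C=2
  Job 2: burst=4, C=6
  Job 3: burst=4, C=10
  Job 4: burst=10, C=20
  Job 5: burst=15, C=35
Average completion = 73/5 = 14.6

14.6


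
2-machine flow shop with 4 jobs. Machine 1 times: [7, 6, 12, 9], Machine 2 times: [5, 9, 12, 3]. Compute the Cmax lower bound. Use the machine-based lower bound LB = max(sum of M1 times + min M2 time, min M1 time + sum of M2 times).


LB1 = sum(M1 times) + min(M2 times) = 34 + 3 = 37
LB2 = min(M1 times) + sum(M2 times) = 6 + 29 = 35
Lower bound = max(LB1, LB2) = max(37, 35) = 37

37


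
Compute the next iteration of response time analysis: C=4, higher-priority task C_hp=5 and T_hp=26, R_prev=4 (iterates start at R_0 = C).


R_next = C + ceil(R_prev / T_hp) * C_hp
ceil(4 / 26) = ceil(0.1538) = 1
Interference = 1 * 5 = 5
R_next = 4 + 5 = 9

9


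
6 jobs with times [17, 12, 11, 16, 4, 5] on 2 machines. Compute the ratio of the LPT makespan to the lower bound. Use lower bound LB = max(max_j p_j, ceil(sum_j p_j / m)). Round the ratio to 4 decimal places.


LPT order: [17, 16, 12, 11, 5, 4]
Machine loads after assignment: [33, 32]
LPT makespan = 33
Lower bound = max(max_job, ceil(total/2)) = max(17, 33) = 33
Ratio = 33 / 33 = 1.0

1.0


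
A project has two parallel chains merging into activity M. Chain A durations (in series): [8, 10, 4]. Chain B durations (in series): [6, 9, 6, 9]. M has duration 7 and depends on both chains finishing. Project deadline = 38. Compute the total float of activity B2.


Forward pass: ES(B2) = sum of predecessors on chain B = 6
EF = ES + duration = 6 + 9 = 15
Backward pass: LF(M) = deadline = 38; LS(M) = 38 - 7 = 31
LF(B2) = LS(M) - sum(successors on chain B) = 31 - 15 = 16
LS = LF - duration = 16 - 9 = 7
Total float = LS - ES = 7 - 6 = 1

1


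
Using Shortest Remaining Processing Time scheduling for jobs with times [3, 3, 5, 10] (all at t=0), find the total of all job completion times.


Since all jobs arrive at t=0, SRPT equals SPT ordering.
SPT order: [3, 3, 5, 10]
Completion times:
  Job 1: p=3, C=3
  Job 2: p=3, C=6
  Job 3: p=5, C=11
  Job 4: p=10, C=21
Total completion time = 3 + 6 + 11 + 21 = 41

41


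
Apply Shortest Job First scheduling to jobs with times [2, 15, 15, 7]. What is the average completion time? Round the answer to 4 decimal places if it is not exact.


SJF order (ascending): [2, 7, 15, 15]
Completion times:
  Job 1: burst=2, C=2
  Job 2: burst=7, C=9
  Job 3: burst=15, C=24
  Job 4: burst=15, C=39
Average completion = 74/4 = 18.5

18.5


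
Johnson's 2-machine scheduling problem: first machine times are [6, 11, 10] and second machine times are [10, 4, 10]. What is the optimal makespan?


Apply Johnson's rule:
  Group 1 (a <= b): [(1, 6, 10), (3, 10, 10)]
  Group 2 (a > b): [(2, 11, 4)]
Optimal job order: [1, 3, 2]
Schedule:
  Job 1: M1 done at 6, M2 done at 16
  Job 3: M1 done at 16, M2 done at 26
  Job 2: M1 done at 27, M2 done at 31
Makespan = 31

31


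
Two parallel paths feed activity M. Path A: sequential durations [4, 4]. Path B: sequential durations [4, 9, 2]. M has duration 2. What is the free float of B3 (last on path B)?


ES(B3) = sum of predecessors on chain B = 13
EF(B3) = ES + duration = 13 + 2 = 15
Successor of B3 is M. ES(M) = max(sum(A), sum(B)) = max(8, 15) = 15
Free float = ES(successor) - EF(current) = 15 - 15 = 0

0


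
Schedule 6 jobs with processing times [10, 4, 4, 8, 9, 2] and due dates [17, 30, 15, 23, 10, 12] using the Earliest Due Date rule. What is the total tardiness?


Sort by due date (EDD order): [(9, 10), (2, 12), (4, 15), (10, 17), (8, 23), (4, 30)]
Compute completion times and tardiness:
  Job 1: p=9, d=10, C=9, tardiness=max(0,9-10)=0
  Job 2: p=2, d=12, C=11, tardiness=max(0,11-12)=0
  Job 3: p=4, d=15, C=15, tardiness=max(0,15-15)=0
  Job 4: p=10, d=17, C=25, tardiness=max(0,25-17)=8
  Job 5: p=8, d=23, C=33, tardiness=max(0,33-23)=10
  Job 6: p=4, d=30, C=37, tardiness=max(0,37-30)=7
Total tardiness = 25

25


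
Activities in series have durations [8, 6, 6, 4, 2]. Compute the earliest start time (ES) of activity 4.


Activity 4 starts after activities 1 through 3 complete.
Predecessor durations: [8, 6, 6]
ES = 8 + 6 + 6 = 20

20


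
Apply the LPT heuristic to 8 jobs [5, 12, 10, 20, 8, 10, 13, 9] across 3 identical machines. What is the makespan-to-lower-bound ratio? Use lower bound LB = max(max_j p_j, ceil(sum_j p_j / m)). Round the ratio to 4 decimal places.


LPT order: [20, 13, 12, 10, 10, 9, 8, 5]
Machine loads after assignment: [29, 28, 30]
LPT makespan = 30
Lower bound = max(max_job, ceil(total/3)) = max(20, 29) = 29
Ratio = 30 / 29 = 1.0345

1.0345


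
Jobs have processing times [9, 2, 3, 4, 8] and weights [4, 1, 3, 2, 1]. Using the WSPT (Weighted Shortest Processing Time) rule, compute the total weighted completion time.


Compute p/w ratios and sort ascending (WSPT): [(3, 3), (2, 1), (4, 2), (9, 4), (8, 1)]
Compute weighted completion times:
  Job (p=3,w=3): C=3, w*C=3*3=9
  Job (p=2,w=1): C=5, w*C=1*5=5
  Job (p=4,w=2): C=9, w*C=2*9=18
  Job (p=9,w=4): C=18, w*C=4*18=72
  Job (p=8,w=1): C=26, w*C=1*26=26
Total weighted completion time = 130

130


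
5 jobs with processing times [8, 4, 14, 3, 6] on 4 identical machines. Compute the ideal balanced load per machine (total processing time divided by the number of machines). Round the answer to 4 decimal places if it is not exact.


Total processing time = 8 + 4 + 14 + 3 + 6 = 35
Number of machines = 4
Ideal balanced load = 35 / 4 = 8.75

8.75


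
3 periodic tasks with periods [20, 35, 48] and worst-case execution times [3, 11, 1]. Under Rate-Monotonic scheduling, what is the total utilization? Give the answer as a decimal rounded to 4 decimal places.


Compute individual utilizations (exact fractions):
  Task 1: C/T = 3/20 (approx. 0.15)
  Task 2: C/T = 11/35 (approx. 0.3143)
  Task 3: C/T = 1/48 (approx. 0.0208)
Total utilization U = 3/20 + 11/35 + 1/48 = 163/336
Rounded to 4 decimal places: U = 0.4851
RM (Liu & Layland) bound for 3 tasks = 0.779763; compare with U = 163/336 (approx. 0.485119)
U <= bound, so schedulable by RM sufficient condition.

0.4851


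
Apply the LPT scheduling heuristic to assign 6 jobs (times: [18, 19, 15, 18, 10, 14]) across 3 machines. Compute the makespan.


Sort jobs in decreasing order (LPT): [19, 18, 18, 15, 14, 10]
Assign each job to the least loaded machine:
  Machine 1: jobs [19, 10], load = 29
  Machine 2: jobs [18, 15], load = 33
  Machine 3: jobs [18, 14], load = 32
Makespan = max load = 33

33


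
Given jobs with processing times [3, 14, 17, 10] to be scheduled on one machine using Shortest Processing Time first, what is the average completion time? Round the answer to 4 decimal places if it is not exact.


Sort jobs by processing time (SPT order): [3, 10, 14, 17]
Compute completion times sequentially:
  Job 1: processing = 3, completes at 3
  Job 2: processing = 10, completes at 13
  Job 3: processing = 14, completes at 27
  Job 4: processing = 17, completes at 44
Sum of completion times = 87
Average completion time = 87/4 = 21.75

21.75


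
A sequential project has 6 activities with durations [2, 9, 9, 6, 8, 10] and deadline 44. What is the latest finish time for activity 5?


LF(activity 5) = deadline - sum of successor durations
Successors: activities 6 through 6 with durations [10]
Sum of successor durations = 10
LF = 44 - 10 = 34

34


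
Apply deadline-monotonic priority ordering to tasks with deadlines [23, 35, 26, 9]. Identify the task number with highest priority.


Sort tasks by relative deadline (ascending):
  Task 4: deadline = 9
  Task 1: deadline = 23
  Task 3: deadline = 26
  Task 2: deadline = 35
Priority order (highest first): [4, 1, 3, 2]
Highest priority task = 4

4


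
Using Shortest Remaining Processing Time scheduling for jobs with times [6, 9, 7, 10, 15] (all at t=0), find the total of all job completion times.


Since all jobs arrive at t=0, SRPT equals SPT ordering.
SPT order: [6, 7, 9, 10, 15]
Completion times:
  Job 1: p=6, C=6
  Job 2: p=7, C=13
  Job 3: p=9, C=22
  Job 4: p=10, C=32
  Job 5: p=15, C=47
Total completion time = 6 + 13 + 22 + 32 + 47 = 120

120


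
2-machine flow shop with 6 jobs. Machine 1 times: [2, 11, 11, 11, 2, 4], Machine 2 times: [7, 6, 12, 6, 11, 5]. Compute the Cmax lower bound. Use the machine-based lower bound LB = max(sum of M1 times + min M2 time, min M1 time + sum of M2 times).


LB1 = sum(M1 times) + min(M2 times) = 41 + 5 = 46
LB2 = min(M1 times) + sum(M2 times) = 2 + 47 = 49
Lower bound = max(LB1, LB2) = max(46, 49) = 49

49


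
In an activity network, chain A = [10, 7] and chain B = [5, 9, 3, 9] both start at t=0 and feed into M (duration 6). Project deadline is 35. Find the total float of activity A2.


Forward pass: ES(A2) = sum of predecessors on chain A = 10
EF = ES + duration = 10 + 7 = 17
Backward pass: LF(M) = deadline = 35; LS(M) = 35 - 6 = 29
LF(A2) = LS(M) - sum(successors on chain A) = 29 - 0 = 29
LS = LF - duration = 29 - 7 = 22
Total float = LS - ES = 22 - 10 = 12

12


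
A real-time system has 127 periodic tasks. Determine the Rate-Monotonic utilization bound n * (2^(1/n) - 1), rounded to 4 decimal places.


Compute 2^(1/127) = 1.0054727730
Subtract 1: 1.0054727730 - 1 = 0.0054727730
Multiply by n: 127 * 0.0054727730 = 0.6950421710
Round to 4 dp: 0.6950

0.6950


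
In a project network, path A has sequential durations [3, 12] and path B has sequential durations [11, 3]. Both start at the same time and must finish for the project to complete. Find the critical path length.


Path A total = 3 + 12 = 15
Path B total = 11 + 3 = 14
Critical path = longest path = max(15, 14) = 15

15


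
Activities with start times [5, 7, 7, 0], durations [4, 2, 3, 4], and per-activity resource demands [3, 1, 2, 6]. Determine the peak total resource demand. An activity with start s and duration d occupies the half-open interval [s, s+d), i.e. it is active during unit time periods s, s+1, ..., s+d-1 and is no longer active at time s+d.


Each activity i is active on [start_i, start_i + duration_i).
Compute total resource usage per time slot:
  t=0: active resources = [6], total = 6
  t=1: active resources = [6], total = 6
  t=2: active resources = [6], total = 6
  t=3: active resources = [6], total = 6
  t=4: active resources = [], total = 0
  t=5: active resources = [3], total = 3
  t=6: active resources = [3], total = 3
  t=7: active resources = [3, 1, 2], total = 6
  t=8: active resources = [3, 1, 2], total = 6
  t=9: active resources = [2], total = 2
Peak resource demand = 6

6


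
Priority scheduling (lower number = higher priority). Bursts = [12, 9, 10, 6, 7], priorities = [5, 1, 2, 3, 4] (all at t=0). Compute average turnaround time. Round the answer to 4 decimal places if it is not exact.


Sort by priority (ascending = highest first):
Order: [(1, 9), (2, 10), (3, 6), (4, 7), (5, 12)]
Completion times:
  Priority 1, burst=9, C=9
  Priority 2, burst=10, C=19
  Priority 3, burst=6, C=25
  Priority 4, burst=7, C=32
  Priority 5, burst=12, C=44
Average turnaround = 129/5 = 25.8

25.8


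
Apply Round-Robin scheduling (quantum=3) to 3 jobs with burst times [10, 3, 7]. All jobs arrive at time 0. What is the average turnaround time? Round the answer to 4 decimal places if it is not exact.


Time quantum = 3
Execution trace:
  J1 runs 3 units, time = 3
  J2 runs 3 units, time = 6
  J3 runs 3 units, time = 9
  J1 runs 3 units, time = 12
  J3 runs 3 units, time = 15
  J1 runs 3 units, time = 18
  J3 runs 1 units, time = 19
  J1 runs 1 units, time = 20
Finish times: [20, 6, 19]
Average turnaround = 45/3 = 15.0

15.0


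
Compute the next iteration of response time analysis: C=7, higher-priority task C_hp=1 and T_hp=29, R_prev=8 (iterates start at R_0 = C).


R_next = C + ceil(R_prev / T_hp) * C_hp
ceil(8 / 29) = ceil(0.2759) = 1
Interference = 1 * 1 = 1
R_next = 7 + 1 = 8
R_next = R_prev, so the iteration has converged (response time = 8).

8


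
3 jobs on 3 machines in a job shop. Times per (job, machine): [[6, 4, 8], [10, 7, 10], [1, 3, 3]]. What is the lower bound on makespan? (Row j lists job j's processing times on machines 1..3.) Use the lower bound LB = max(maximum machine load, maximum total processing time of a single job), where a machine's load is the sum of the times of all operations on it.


Machine loads:
  Machine 1: 6 + 10 + 1 = 17
  Machine 2: 4 + 7 + 3 = 14
  Machine 3: 8 + 10 + 3 = 21
Max machine load = 21
Job totals:
  Job 1: 18
  Job 2: 27
  Job 3: 7
Max job total = 27
Lower bound = max(21, 27) = 27

27


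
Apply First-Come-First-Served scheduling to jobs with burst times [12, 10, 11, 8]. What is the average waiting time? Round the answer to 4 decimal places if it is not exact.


FCFS order (as given): [12, 10, 11, 8]
Waiting times:
  Job 1: wait = 0
  Job 2: wait = 12
  Job 3: wait = 22
  Job 4: wait = 33
Sum of waiting times = 67
Average waiting time = 67/4 = 16.75

16.75


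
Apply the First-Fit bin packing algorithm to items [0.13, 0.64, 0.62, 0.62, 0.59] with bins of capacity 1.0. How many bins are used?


Place items sequentially using First-Fit:
  Item 0.13 -> new Bin 1
  Item 0.64 -> Bin 1 (now 0.77)
  Item 0.62 -> new Bin 2
  Item 0.62 -> new Bin 3
  Item 0.59 -> new Bin 4
Total bins used = 4

4


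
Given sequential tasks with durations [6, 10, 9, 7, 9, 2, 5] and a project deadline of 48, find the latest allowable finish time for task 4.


LF(activity 4) = deadline - sum of successor durations
Successors: activities 5 through 7 with durations [9, 2, 5]
Sum of successor durations = 16
LF = 48 - 16 = 32

32


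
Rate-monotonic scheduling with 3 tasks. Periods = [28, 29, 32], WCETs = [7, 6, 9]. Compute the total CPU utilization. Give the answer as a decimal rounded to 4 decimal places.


Compute individual utilizations (exact fractions):
  Task 1: C/T = 7/28 = 1/4 (approx. 0.25)
  Task 2: C/T = 6/29 (approx. 0.2069)
  Task 3: C/T = 9/32 (approx. 0.2813)
Total utilization U = 1/4 + 6/29 + 9/32 = 685/928
Rounded to 4 decimal places: U = 0.7381
RM (Liu & Layland) bound for 3 tasks = 0.779763; compare with U = 685/928 (approx. 0.738147)
U <= bound, so schedulable by RM sufficient condition.

0.7381


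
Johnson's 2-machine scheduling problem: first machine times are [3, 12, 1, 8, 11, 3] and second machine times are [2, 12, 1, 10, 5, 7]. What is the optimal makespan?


Apply Johnson's rule:
  Group 1 (a <= b): [(3, 1, 1), (6, 3, 7), (4, 8, 10), (2, 12, 12)]
  Group 2 (a > b): [(5, 11, 5), (1, 3, 2)]
Optimal job order: [3, 6, 4, 2, 5, 1]
Schedule:
  Job 3: M1 done at 1, M2 done at 2
  Job 6: M1 done at 4, M2 done at 11
  Job 4: M1 done at 12, M2 done at 22
  Job 2: M1 done at 24, M2 done at 36
  Job 5: M1 done at 35, M2 done at 41
  Job 1: M1 done at 38, M2 done at 43
Makespan = 43

43


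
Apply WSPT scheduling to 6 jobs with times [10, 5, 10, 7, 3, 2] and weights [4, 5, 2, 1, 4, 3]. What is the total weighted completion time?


Compute p/w ratios and sort ascending (WSPT): [(2, 3), (3, 4), (5, 5), (10, 4), (10, 2), (7, 1)]
Compute weighted completion times:
  Job (p=2,w=3): C=2, w*C=3*2=6
  Job (p=3,w=4): C=5, w*C=4*5=20
  Job (p=5,w=5): C=10, w*C=5*10=50
  Job (p=10,w=4): C=20, w*C=4*20=80
  Job (p=10,w=2): C=30, w*C=2*30=60
  Job (p=7,w=1): C=37, w*C=1*37=37
Total weighted completion time = 253

253


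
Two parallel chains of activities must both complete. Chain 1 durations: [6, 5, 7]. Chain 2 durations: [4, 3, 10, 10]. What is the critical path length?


Path A total = 6 + 5 + 7 = 18
Path B total = 4 + 3 + 10 + 10 = 27
Critical path = longest path = max(18, 27) = 27

27


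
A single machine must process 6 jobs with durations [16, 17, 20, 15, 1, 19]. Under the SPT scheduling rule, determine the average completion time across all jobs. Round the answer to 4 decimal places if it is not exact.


Sort jobs by processing time (SPT order): [1, 15, 16, 17, 19, 20]
Compute completion times sequentially:
  Job 1: processing = 1, completes at 1
  Job 2: processing = 15, completes at 16
  Job 3: processing = 16, completes at 32
  Job 4: processing = 17, completes at 49
  Job 5: processing = 19, completes at 68
  Job 6: processing = 20, completes at 88
Sum of completion times = 254
Average completion time = 254/6 = 42.3333

42.3333


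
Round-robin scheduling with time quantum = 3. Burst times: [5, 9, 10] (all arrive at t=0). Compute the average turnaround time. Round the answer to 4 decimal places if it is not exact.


Time quantum = 3
Execution trace:
  J1 runs 3 units, time = 3
  J2 runs 3 units, time = 6
  J3 runs 3 units, time = 9
  J1 runs 2 units, time = 11
  J2 runs 3 units, time = 14
  J3 runs 3 units, time = 17
  J2 runs 3 units, time = 20
  J3 runs 3 units, time = 23
  J3 runs 1 units, time = 24
Finish times: [11, 20, 24]
Average turnaround = 55/3 = 18.3333

18.3333


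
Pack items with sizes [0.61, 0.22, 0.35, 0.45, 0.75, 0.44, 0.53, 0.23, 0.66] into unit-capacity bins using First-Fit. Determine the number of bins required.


Place items sequentially using First-Fit:
  Item 0.61 -> new Bin 1
  Item 0.22 -> Bin 1 (now 0.83)
  Item 0.35 -> new Bin 2
  Item 0.45 -> Bin 2 (now 0.8)
  Item 0.75 -> new Bin 3
  Item 0.44 -> new Bin 4
  Item 0.53 -> Bin 4 (now 0.97)
  Item 0.23 -> Bin 3 (now 0.98)
  Item 0.66 -> new Bin 5
Total bins used = 5

5


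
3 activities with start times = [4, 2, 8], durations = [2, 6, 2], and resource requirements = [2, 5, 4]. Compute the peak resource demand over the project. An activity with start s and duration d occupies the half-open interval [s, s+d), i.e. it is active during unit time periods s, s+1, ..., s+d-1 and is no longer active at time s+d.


Each activity i is active on [start_i, start_i + duration_i).
Compute total resource usage per time slot:
  t=0: active resources = [], total = 0
  t=1: active resources = [], total = 0
  t=2: active resources = [5], total = 5
  t=3: active resources = [5], total = 5
  t=4: active resources = [2, 5], total = 7
  t=5: active resources = [2, 5], total = 7
  t=6: active resources = [5], total = 5
  t=7: active resources = [5], total = 5
  t=8: active resources = [4], total = 4
  t=9: active resources = [4], total = 4
Peak resource demand = 7

7


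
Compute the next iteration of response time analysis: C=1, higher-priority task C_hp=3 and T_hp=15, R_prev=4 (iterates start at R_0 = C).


R_next = C + ceil(R_prev / T_hp) * C_hp
ceil(4 / 15) = ceil(0.2667) = 1
Interference = 1 * 3 = 3
R_next = 1 + 3 = 4
R_next = R_prev, so the iteration has converged (response time = 4).

4


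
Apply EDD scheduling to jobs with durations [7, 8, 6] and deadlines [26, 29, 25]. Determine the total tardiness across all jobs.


Sort by due date (EDD order): [(6, 25), (7, 26), (8, 29)]
Compute completion times and tardiness:
  Job 1: p=6, d=25, C=6, tardiness=max(0,6-25)=0
  Job 2: p=7, d=26, C=13, tardiness=max(0,13-26)=0
  Job 3: p=8, d=29, C=21, tardiness=max(0,21-29)=0
Total tardiness = 0

0


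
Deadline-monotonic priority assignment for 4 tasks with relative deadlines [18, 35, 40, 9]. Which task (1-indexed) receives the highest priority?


Sort tasks by relative deadline (ascending):
  Task 4: deadline = 9
  Task 1: deadline = 18
  Task 2: deadline = 35
  Task 3: deadline = 40
Priority order (highest first): [4, 1, 2, 3]
Highest priority task = 4

4


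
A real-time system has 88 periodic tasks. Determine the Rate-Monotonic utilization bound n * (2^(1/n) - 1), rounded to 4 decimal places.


Compute 2^(1/88) = 1.0079077751
Subtract 1: 1.0079077751 - 1 = 0.0079077751
Multiply by n: 88 * 0.0079077751 = 0.6958842088
Round to 4 dp: 0.6959

0.6959


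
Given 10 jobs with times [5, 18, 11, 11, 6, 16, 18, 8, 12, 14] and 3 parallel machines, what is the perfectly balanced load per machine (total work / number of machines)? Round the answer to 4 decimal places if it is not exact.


Total processing time = 5 + 18 + 11 + 11 + 6 + 16 + 18 + 8 + 12 + 14 = 119
Number of machines = 3
Ideal balanced load = 119 / 3 = 39.6667

39.6667


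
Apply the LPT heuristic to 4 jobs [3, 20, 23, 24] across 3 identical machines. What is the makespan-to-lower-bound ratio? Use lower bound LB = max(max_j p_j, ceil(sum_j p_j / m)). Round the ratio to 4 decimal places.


LPT order: [24, 23, 20, 3]
Machine loads after assignment: [24, 23, 23]
LPT makespan = 24
Lower bound = max(max_job, ceil(total/3)) = max(24, 24) = 24
Ratio = 24 / 24 = 1.0

1.0


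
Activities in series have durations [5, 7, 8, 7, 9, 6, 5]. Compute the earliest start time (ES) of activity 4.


Activity 4 starts after activities 1 through 3 complete.
Predecessor durations: [5, 7, 8]
ES = 5 + 7 + 8 = 20

20


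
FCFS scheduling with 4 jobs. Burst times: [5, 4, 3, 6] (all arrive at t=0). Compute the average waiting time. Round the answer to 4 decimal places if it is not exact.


FCFS order (as given): [5, 4, 3, 6]
Waiting times:
  Job 1: wait = 0
  Job 2: wait = 5
  Job 3: wait = 9
  Job 4: wait = 12
Sum of waiting times = 26
Average waiting time = 26/4 = 6.5

6.5


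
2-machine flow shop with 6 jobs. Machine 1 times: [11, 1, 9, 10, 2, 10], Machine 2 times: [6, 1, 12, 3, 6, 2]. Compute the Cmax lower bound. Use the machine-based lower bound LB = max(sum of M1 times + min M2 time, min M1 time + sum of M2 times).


LB1 = sum(M1 times) + min(M2 times) = 43 + 1 = 44
LB2 = min(M1 times) + sum(M2 times) = 1 + 30 = 31
Lower bound = max(LB1, LB2) = max(44, 31) = 44

44


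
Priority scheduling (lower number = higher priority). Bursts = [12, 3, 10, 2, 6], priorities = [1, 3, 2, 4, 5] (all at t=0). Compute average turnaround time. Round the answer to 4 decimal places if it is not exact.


Sort by priority (ascending = highest first):
Order: [(1, 12), (2, 10), (3, 3), (4, 2), (5, 6)]
Completion times:
  Priority 1, burst=12, C=12
  Priority 2, burst=10, C=22
  Priority 3, burst=3, C=25
  Priority 4, burst=2, C=27
  Priority 5, burst=6, C=33
Average turnaround = 119/5 = 23.8

23.8


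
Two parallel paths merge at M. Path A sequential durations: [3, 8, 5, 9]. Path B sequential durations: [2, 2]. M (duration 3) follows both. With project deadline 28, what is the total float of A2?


Forward pass: ES(A2) = sum of predecessors on chain A = 3
EF = ES + duration = 3 + 8 = 11
Backward pass: LF(M) = deadline = 28; LS(M) = 28 - 3 = 25
LF(A2) = LS(M) - sum(successors on chain A) = 25 - 14 = 11
LS = LF - duration = 11 - 8 = 3
Total float = LS - ES = 3 - 3 = 0

0


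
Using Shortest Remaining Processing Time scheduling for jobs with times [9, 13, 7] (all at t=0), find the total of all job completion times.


Since all jobs arrive at t=0, SRPT equals SPT ordering.
SPT order: [7, 9, 13]
Completion times:
  Job 1: p=7, C=7
  Job 2: p=9, C=16
  Job 3: p=13, C=29
Total completion time = 7 + 16 + 29 = 52

52


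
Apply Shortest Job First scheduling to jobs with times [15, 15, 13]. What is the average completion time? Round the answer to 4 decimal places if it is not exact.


SJF order (ascending): [13, 15, 15]
Completion times:
  Job 1: burst=13, C=13
  Job 2: burst=15, C=28
  Job 3: burst=15, C=43
Average completion = 84/3 = 28.0

28.0


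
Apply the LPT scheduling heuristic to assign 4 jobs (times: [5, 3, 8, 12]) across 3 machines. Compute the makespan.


Sort jobs in decreasing order (LPT): [12, 8, 5, 3]
Assign each job to the least loaded machine:
  Machine 1: jobs [12], load = 12
  Machine 2: jobs [8], load = 8
  Machine 3: jobs [5, 3], load = 8
Makespan = max load = 12

12


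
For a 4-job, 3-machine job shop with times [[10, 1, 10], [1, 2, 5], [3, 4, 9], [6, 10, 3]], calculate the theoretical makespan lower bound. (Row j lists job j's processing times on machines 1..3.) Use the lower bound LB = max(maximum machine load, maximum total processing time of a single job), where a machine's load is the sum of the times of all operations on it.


Machine loads:
  Machine 1: 10 + 1 + 3 + 6 = 20
  Machine 2: 1 + 2 + 4 + 10 = 17
  Machine 3: 10 + 5 + 9 + 3 = 27
Max machine load = 27
Job totals:
  Job 1: 21
  Job 2: 8
  Job 3: 16
  Job 4: 19
Max job total = 21
Lower bound = max(27, 21) = 27

27


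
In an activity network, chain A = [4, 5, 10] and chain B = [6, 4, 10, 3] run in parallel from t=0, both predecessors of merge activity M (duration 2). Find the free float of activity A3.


ES(A3) = sum of predecessors on chain A = 9
EF(A3) = ES + duration = 9 + 10 = 19
Successor of A3 is M. ES(M) = max(sum(A), sum(B)) = max(19, 23) = 23
Free float = ES(successor) - EF(current) = 23 - 19 = 4

4


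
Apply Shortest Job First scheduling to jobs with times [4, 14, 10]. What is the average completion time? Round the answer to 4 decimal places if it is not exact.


SJF order (ascending): [4, 10, 14]
Completion times:
  Job 1: burst=4, C=4
  Job 2: burst=10, C=14
  Job 3: burst=14, C=28
Average completion = 46/3 = 15.3333

15.3333


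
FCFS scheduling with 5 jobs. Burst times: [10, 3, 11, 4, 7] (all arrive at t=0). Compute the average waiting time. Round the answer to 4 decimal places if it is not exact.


FCFS order (as given): [10, 3, 11, 4, 7]
Waiting times:
  Job 1: wait = 0
  Job 2: wait = 10
  Job 3: wait = 13
  Job 4: wait = 24
  Job 5: wait = 28
Sum of waiting times = 75
Average waiting time = 75/5 = 15.0

15.0


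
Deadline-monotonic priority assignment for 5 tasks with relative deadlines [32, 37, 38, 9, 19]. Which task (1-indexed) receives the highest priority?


Sort tasks by relative deadline (ascending):
  Task 4: deadline = 9
  Task 5: deadline = 19
  Task 1: deadline = 32
  Task 2: deadline = 37
  Task 3: deadline = 38
Priority order (highest first): [4, 5, 1, 2, 3]
Highest priority task = 4

4
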